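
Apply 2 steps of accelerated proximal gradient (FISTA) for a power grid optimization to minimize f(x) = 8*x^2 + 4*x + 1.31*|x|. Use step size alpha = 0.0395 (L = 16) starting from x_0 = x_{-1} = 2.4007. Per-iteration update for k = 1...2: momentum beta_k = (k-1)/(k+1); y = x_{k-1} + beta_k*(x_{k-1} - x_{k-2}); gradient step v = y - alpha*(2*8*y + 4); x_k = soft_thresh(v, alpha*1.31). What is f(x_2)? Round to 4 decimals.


FISTA on f(x) = 8*x^2 + 4*x + 1.31*|x|
L = 16, alpha = 0.0395
Iteration 1: beta = 0.0, y = 2.4007 + 0.0*(2.4007 - 2.4007) = 2.4007
  grad(y) = 42.4112, v = y - alpha*grad = 0.7255
  prox(v) = soft_thresh(0.7255, 0.0517) = 0.6737
Iteration 2: beta = 0.3333, y = 0.6737 + 0.3333*(0.6737 - 2.4007) = 0.0981
  grad(y) = 5.5688, v = y - alpha*grad = -0.1219
  prox(v) = soft_thresh(-0.1219, 0.0517) = -0.0702
f(x_2) = 8*(-0.0702)^2 + 4*(-0.0702) + 1.31*|-0.0702| = -0.1494


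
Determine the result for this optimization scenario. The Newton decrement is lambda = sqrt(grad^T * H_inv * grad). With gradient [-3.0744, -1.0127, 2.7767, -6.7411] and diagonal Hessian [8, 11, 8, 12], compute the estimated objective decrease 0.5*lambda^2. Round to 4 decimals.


Step 1: H is diagonal, so H^(-1) * g = [-0.3843, -0.0921, 0.3471, -0.5618].
Step 2: g^T H^(-1) g = sum_i g_i^2 / H_ii
  = (-3.0744)^2/8 + (-1.0127)^2/11 + (2.7767)^2/8 + (-6.7411)^2/12
  = 1.1815 + 0.0932 + 0.9638 + 3.7869 = 6.0254
Step 3: Objective decrease = 0.5 * g^T H^(-1) g = 3.0127


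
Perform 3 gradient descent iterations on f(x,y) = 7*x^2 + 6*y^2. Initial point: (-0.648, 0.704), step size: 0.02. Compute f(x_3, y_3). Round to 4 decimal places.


Gradient descent on f(x,y) = 7*x^2 + 6*y^2.
Starting point: (-0.648, 0.704), alpha = 0.02
Step 1: grad_x = 2*7*-0.648 = -9.072, grad_y = 2*6*0.704 = 8.448
  x_1 = -0.648 - 0.02*-9.072 = -0.4666
  y_1 = 0.704 - 0.02*8.448 = 0.535
Step 2: grad_x = 2*7*-0.4666 = -6.5318, grad_y = 2*6*0.535 = 6.4205
  x_2 = -0.4666 - 0.02*-6.5318 = -0.3359
  y_2 = 0.535 - 0.02*6.4205 = 0.4066
Step 3: grad_x = 2*7*-0.3359 = -4.7029, grad_y = 2*6*0.4066 = 4.8796
  x_3 = -0.3359 - 0.02*-4.7029 = -0.2419
  y_3 = 0.4066 - 0.02*4.8796 = 0.309
f(-0.2419, 0.309) = 7*(-0.2419)^2 + 6*0.309^2 = 0.9825


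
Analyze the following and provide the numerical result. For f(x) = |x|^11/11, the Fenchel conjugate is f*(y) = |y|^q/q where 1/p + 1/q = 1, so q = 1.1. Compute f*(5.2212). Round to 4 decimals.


The conjugate exponent q satisfies 1/p + 1/q = 1.
p = 11, so q = 11/(11 - 1) = 1.1
|y|^q = 5.2212^1.1 = 6.1595
f*(5.2212) = 6.1595 / 1.1 = 5.5996


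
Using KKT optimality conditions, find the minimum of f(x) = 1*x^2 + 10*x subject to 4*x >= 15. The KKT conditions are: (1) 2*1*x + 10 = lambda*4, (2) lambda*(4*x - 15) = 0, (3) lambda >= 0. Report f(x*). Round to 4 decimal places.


Step 1: Try lambda = 0 (constraint inactive).
x_unc = -10/(2*1) = -5.0
Check: 4*-5.0 = -20.0 < 15 -- violated!
Step 2: Constraint must be active: 4*x = 15
x* = 15/4 = 3.75
lambda = (2*1*3.75 + 10)/4 = 4.375
Step 3: Compute optimal value.
f(x*) = 1*3.75^2 + 10*3.75 = 51.5625


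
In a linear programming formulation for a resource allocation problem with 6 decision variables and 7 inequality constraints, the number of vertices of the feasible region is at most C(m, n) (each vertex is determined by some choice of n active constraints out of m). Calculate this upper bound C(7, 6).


Each vertex corresponds to some choice of n active constraints out of m, so the number of vertices is at most C(m, n) = m! / (n!(m-n)!).
m = 7, n = 6
Numerator: 7 * 6 * 5 * 4 * 3 * 2
Denominator: 6! = 720
C(7, 6) = 7


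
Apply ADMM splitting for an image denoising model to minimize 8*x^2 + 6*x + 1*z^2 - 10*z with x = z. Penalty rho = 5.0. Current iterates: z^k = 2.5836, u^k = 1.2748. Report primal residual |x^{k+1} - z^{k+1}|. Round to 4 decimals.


ADMM iteration with rho = 5.0, z^k = 2.5836, u^k = 1.2748
Step 1: x-update.
Minimize 8*x^2 + 6*x + (5.0/2)*(x - 2.5836 + 1.2748)^2
FOC: (2*8 + 5.0)*x = -6 + 5.0*(2.5836 - 1.2748)
x^{k+1} = 0.0259
Step 2: z-update.
Minimize 1*z^2 - 10*z + (5.0/2)*(0.0259 - z + 1.2748)^2
FOC: (2*1 + 5.0)*z = 10 + 5.0*(0.0259 + 1.2748)
z^{k+1} = 2.3576
Step 3: u-update.
u^{k+1} = 1.2748 + 0.0259 - 2.3576 = -1.0569
Step 4: Primal residual = |0.0259 - 2.3576| = 2.3317


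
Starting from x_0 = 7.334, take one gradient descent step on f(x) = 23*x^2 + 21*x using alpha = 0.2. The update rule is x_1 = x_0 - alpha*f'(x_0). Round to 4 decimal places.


We compute the gradient at x_0 and apply the update.
f'(x) = 46*x + 21
f'(7.334) = 46*7.334 + 21 = 358.364
x_1 = 7.334 - 0.2*358.364 = -64.3388


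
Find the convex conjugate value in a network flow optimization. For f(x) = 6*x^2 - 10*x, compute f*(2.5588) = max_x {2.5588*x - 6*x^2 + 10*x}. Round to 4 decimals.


f*(y) = sup_x {y*x - a*x^2 - b*x} = sup_x {(y-b)*x - a*x^2}
FOC: (y - b) - 2a*x = 0 => x* = (y - b)/(2a)
x* = (2.5588 + 10)/(2*6) = 1.0466
f*(2.5588) = (y-b)^2/(4a) = (2.5588 + 10)^2/(4*6)
= 157.7235/24 = 6.5718


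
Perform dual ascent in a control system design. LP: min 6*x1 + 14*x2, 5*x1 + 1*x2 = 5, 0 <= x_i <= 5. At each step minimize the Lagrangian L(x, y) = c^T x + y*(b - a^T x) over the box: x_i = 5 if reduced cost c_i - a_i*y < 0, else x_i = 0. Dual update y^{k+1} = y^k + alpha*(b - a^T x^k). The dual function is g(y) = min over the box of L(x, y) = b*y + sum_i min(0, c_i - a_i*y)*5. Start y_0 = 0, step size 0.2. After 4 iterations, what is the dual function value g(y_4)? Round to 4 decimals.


Dual ascent for LP: min 6*x1 + 14*x2, 5*x1 + 1*x2 = 5, 0 <= x_i <= 5
Step 1: y^k = 0.0, reduced costs: (6.0, 14.0)
  x^k = (0.0, 0.0), subgradient = b - a^T x = 5.0
  y^{k+1} = 0.0 + 0.2*5.0 = 1.0
Step 2: y^k = 1.0, reduced costs: (1.0, 13.0)
  x^k = (0.0, 0.0), subgradient = b - a^T x = 5.0
  y^{k+1} = 1.0 + 0.2*5.0 = 2.0
Step 3: y^k = 2.0, reduced costs: (-4.0, 12.0)
  x^k = (5.0, 0.0), subgradient = b - a^T x = -20.0
  y^{k+1} = 2.0 + 0.2*-20.0 = -2.0
Step 4: y^k = -2.0, reduced costs: (16.0, 16.0)
  x^k = (0.0, 0.0), subgradient = b - a^T x = 5.0
  y^{k+1} = -2.0 + 0.2*5.0 = -1.0
Dual objective at y_4 = -1.0: reduced costs (11.0, 15.0), box minimizer x = (0.0, 0.0)
g(y_4) = b*y + (c1 - a1*y)*x1 + (c2 - a2*y)*x2 = 5*(-1.0) + 11.0*0.0 + 15.0*0.0 = -5.0 + 0.0 + 0.0 = -5.0


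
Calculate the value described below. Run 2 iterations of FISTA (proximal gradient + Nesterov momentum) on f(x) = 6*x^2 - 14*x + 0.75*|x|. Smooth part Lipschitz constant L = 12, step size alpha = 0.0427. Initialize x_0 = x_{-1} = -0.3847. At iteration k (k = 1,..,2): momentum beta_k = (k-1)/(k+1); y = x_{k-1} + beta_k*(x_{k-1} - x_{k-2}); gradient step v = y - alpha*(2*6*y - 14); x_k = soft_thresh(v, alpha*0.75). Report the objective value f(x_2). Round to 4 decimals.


FISTA on f(x) = 6*x^2 - 14*x + 0.75*|x|
L = 12, alpha = 0.0427
Iteration 1: beta = 0.0, y = -0.3847 + 0.0*(-0.3847 + 0.3847) = -0.3847
  grad(y) = -18.6164, v = y - alpha*grad = 0.4102
  prox(v) = soft_thresh(0.4102, 0.032) = 0.3782
Iteration 2: beta = 0.3333, y = 0.3782 + 0.3333*(0.3782 + 0.3847) = 0.6325
  grad(y) = -6.4101, v = y - alpha*grad = 0.9062
  prox(v) = soft_thresh(0.9062, 0.032) = 0.8742
f(x_2) = 6*0.8742^2 - 14*0.8742 + 0.75*|0.8742| = -6.9977


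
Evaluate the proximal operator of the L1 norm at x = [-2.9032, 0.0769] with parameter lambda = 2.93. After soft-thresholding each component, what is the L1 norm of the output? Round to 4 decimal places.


Soft-thresholding with lambda = 2.93:
prox(-2.9032) = sign(-2.9032)*max(|-2.9032| - 2.93, 0) = 0.0
prox(0.0769) = sign(0.0769)*max(|0.0769| - 2.93, 0) = 0.0
prox(x) = [0.0, 0.0]
||prox(x)||_1 = 0.0 + 0.0 = 0.0


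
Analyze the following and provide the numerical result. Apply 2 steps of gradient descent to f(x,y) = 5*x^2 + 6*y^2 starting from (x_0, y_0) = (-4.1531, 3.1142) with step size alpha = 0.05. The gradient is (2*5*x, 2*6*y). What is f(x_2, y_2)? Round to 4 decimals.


Gradient descent on f(x,y) = 5*x^2 + 6*y^2.
Starting point: (-4.1531, 3.1142), alpha = 0.05
Step 1: grad_x = 2*5*-4.1531 = -41.531, grad_y = 2*6*3.1142 = 37.3704
  x_1 = -4.1531 - 0.05*-41.531 = -2.0766
  y_1 = 3.1142 - 0.05*37.3704 = 1.2457
Step 2: grad_x = 2*5*-2.0766 = -20.7655, grad_y = 2*6*1.2457 = 14.9482
  x_2 = -2.0766 - 0.05*-20.7655 = -1.0383
  y_2 = 1.2457 - 0.05*14.9482 = 0.4983
f(-1.0383, 0.4983) = 5*(-1.0383)^2 + 6*0.4983^2 = 6.8797


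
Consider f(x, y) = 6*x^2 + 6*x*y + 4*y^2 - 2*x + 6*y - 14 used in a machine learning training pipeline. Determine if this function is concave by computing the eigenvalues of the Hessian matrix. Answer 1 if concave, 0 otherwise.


The Hessian of f(x,y) = 6*x^2 + 6*x*y + 4*y^2 - 2*x + 6*y - 14 is:
H = [[12, 6], [6, 8]]
Trace = 12 + 8 = 20
Determinant = 12*8 - (6)^2 = 60
Discriminant = (20)^2 - 4*60 = 160.0
Eigenvalues: lambda_1 = 3.6754, lambda_2 = 16.3246
The function is not concave.

0


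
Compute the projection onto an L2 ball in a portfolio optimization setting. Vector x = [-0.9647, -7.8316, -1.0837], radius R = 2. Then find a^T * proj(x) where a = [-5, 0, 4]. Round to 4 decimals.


Step 1: Compute ||x|| (intermediates to 6 decimals).
||x|| = sqrt((-0.9647)^2 + (-7.8316)^2 + (-1.0837)^2) = 7.964861
Step 2: Project.
Since ||x|| > R, scale = R/||x|| = 2/7.964861 = 0.251103, proj(x) = scale * x
proj(x) = [-0.242239, -1.966538, -0.27212]
Step 3: Dot product.
a^T * proj(x) = -5*(-0.242239) + 0*(-1.966538) + 4*(-0.27212) = 0.1227


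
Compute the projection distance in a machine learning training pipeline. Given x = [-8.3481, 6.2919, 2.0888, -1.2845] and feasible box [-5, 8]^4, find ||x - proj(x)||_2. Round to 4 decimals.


Project each component onto [-5, 8].
clip(-8.3481) = -5.0, clip(6.2919) = 6.2919, clip(2.0888) = 2.0888, clip(-1.2845) = -1.2845
Projection = [-5.0, 6.2919, 2.0888, -1.2845]
Squared diffs: [11.2098, 0.0, 0.0, 0.0]
Distance = sqrt(11.2098) = 3.3481


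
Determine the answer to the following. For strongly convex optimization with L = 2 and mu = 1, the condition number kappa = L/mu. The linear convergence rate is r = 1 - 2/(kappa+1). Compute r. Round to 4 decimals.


Step 1: Compute the condition number.
kappa = L/mu = 2/1 = 2.0
Step 2: Compute the convergence rate.
r = 1 - 2/(kappa + 1) = 1 - 2*mu/(L + mu) = (L - mu)/(L + mu) = 1/3 = 0.3333


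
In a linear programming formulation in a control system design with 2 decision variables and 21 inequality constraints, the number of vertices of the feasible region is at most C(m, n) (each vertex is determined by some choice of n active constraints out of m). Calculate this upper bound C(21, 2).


Each vertex corresponds to some choice of n active constraints out of m, so the number of vertices is at most C(m, n) = m! / (n!(m-n)!).
m = 21, n = 2
Numerator: 21 * 20
Denominator: 2! = 2
C(21, 2) = 210


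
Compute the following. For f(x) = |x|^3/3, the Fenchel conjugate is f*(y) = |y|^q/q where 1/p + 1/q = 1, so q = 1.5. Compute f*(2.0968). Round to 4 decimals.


The conjugate exponent q satisfies 1/p + 1/q = 1.
p = 3, so q = 3/(3 - 1) = 1.5
|y|^q = 2.0968^1.5 = 3.0362
f*(2.0968) = 3.0362 / 1.5 = 2.0242


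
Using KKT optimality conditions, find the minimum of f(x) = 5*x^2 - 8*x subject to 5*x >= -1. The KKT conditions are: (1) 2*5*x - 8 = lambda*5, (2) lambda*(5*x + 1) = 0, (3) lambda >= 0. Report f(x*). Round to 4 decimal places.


Step 1: Try lambda = 0 (constraint inactive).
Stationarity: 2*5*x - 8 = 0
x* = 8/(2*5) = 0.8
Check constraint: 5*0.8 = 4.0 >= -1 -- satisfied.
Step 2: Compute optimal value.
f(x*) = 5*0.8^2 - 8*0.8 = -3.2


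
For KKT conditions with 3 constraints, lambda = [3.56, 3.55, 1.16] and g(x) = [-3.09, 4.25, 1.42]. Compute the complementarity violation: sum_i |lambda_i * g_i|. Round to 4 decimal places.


KKT complementary slackness check:
lambda_1 * g_1 = 3.56 * -3.09 = -11.0004
lambda_2 * g_2 = 3.55 * 4.25 = 15.0875
lambda_3 * g_3 = 1.16 * 1.42 = 1.6472
Total violation = 11.0004 + 15.0875 + 1.6472 = 27.7351


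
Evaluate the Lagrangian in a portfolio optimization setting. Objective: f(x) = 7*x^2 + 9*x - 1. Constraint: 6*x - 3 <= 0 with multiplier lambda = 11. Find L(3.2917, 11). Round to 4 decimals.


Step 1: Evaluate f(x).
f(3.2917) = 7*3.2917^2 + 9*3.2917 - 1 = 104.4723
Step 2: Evaluate g(x).
g(3.2917) = 6*3.2917 - 3 = 16.7502
Step 3: Compute Lagrangian.
L = 104.4723 + 11*16.7502 = 288.7245


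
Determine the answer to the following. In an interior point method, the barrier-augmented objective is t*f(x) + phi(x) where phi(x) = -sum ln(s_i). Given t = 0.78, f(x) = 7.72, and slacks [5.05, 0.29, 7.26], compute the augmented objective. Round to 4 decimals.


Step 1: Compute log-barrier.
ln values: [1.6194, -1.2379, 1.9824]
phi = -(1.6194 - 1.2379 + 1.9824) = -2.3639
Step 2: Compute augmented objective.
t*f(x) = 0.78*7.72 = 6.0216
Total = 6.0216 - 2.3639 = 3.6577


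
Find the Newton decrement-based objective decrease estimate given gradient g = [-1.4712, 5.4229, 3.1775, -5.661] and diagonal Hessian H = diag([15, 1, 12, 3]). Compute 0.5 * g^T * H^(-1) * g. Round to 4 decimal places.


Step 1: H is diagonal, so H^(-1) * g = [-0.0981, 5.4229, 0.2648, -1.887].
Step 2: g^T H^(-1) g = sum_i g_i^2 / H_ii
  = (-1.4712)^2/15 + (5.4229)^2/1 + (3.1775)^2/12 + (-5.661)^2/3
  = 0.1443 + 29.4078 + 0.8414 + 10.6823 = 41.0758
Step 3: Objective decrease = 0.5 * g^T H^(-1) g = 20.5379


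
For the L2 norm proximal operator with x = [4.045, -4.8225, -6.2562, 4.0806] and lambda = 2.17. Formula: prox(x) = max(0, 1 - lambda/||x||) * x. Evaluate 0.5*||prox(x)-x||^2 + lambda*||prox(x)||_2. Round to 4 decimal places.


Step 1: Compute ||x||.
||x|| = 9.7678
Step 2: Compute scaling factor.
scale = max(0, 1 - 2.17/9.7678) = 0.7778
Step 3: prox(x) = [3.1464, -3.7511, -4.8663, 3.1741]
||prox(x)|| = 7.5978
Step 4: Proximal objective.
0.5*||prox-x||^2 = 2.3545
lambda*||prox|| = 16.4872
Total = 18.8417


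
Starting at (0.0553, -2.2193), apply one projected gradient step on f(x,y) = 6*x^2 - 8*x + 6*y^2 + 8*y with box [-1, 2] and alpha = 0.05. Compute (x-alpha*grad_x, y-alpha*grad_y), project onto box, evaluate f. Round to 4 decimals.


Step 1: Compute gradient at (0.0553, -2.2193).
grad_x = 2*6*0.0553 - 8 = -7.3364
grad_y = 2*6*-2.2193 + 8 = -18.6316
Step 2: Gradient step.
x_raw = 0.0553 - 0.05*-7.3364 = 0.4221
y_raw = -2.2193 - 0.05*-18.6316 = -1.2877
Step 3: Project onto [-1, 2].
x_proj = clip(0.4221) = 0.4221
y_proj = clip(-1.2877) = -1.0
Step 4: Evaluate f.
f(0.4221, -1.0) = -4.3078


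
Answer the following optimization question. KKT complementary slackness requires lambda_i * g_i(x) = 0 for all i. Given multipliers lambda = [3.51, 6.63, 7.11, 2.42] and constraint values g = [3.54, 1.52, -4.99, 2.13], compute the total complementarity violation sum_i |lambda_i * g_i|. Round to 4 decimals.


KKT complementary slackness check:
lambda_1 * g_1 = 3.51 * 3.54 = 12.4254
lambda_2 * g_2 = 6.63 * 1.52 = 10.0776
lambda_3 * g_3 = 7.11 * -4.99 = -35.4789
lambda_4 * g_4 = 2.42 * 2.13 = 5.1546
Total violation = 12.4254 + 10.0776 + 35.4789 + 5.1546 = 63.1365


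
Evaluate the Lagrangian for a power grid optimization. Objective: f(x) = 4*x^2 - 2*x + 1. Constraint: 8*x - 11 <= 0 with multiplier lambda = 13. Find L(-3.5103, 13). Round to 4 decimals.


Step 1: Evaluate f(x).
f(-3.5103) = 4*(-3.5103)^2 - 2*(-3.5103) + 1 = 57.3094
Step 2: Evaluate g(x).
g(-3.5103) = 8*-3.5103 - 11 = -39.0824
Step 3: Compute Lagrangian.
L = 57.3094 + 13*-39.0824 = -450.7618


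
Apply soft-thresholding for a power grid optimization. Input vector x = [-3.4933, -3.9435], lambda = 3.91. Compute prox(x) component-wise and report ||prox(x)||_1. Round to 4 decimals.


Soft-thresholding with lambda = 3.91:
prox(-3.4933) = sign(-3.4933)*max(|-3.4933| - 3.91, 0) = 0.0
prox(-3.9435) = sign(-3.9435)*max(|-3.9435| - 3.91, 0) = -0.0335
prox(x) = [0.0, -0.0335]
||prox(x)||_1 = 0.0 + 0.0335 = 0.0335


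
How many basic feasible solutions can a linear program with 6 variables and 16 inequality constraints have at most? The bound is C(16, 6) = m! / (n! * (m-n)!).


Each vertex corresponds to some choice of n active constraints out of m, so the number of vertices is at most C(m, n) = m! / (n!(m-n)!).
m = 16, n = 6
Numerator: 16 * 15 * 14 * 13 * 12 * 11
Denominator: 6! = 720
C(16, 6) = 8008


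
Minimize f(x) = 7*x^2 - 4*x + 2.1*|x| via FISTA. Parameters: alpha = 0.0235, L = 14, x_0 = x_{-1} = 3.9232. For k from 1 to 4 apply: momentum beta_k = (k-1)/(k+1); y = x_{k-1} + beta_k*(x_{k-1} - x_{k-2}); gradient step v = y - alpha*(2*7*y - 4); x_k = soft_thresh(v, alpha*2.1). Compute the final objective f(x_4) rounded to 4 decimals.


FISTA on f(x) = 7*x^2 - 4*x + 2.1*|x|
L = 14, alpha = 0.0235
Iteration 1: beta = 0.0, y = 3.9232 + 0.0*(3.9232 - 3.9232) = 3.9232
  grad(y) = 50.9248, v = y - alpha*grad = 2.7265
  prox(v) = soft_thresh(2.7265, 0.0494) = 2.6771
Iteration 2: beta = 0.3333, y = 2.6771 + 0.3333*(2.6771 - 3.9232) = 2.2618
  grad(y) = 27.6646, v = y - alpha*grad = 1.6116
  prox(v) = soft_thresh(1.6116, 0.0494) = 1.5623
Iteration 3: beta = 0.5, y = 1.5623 + 0.5*(1.5623 - 2.6771) = 1.0049
  grad(y) = 10.0682, v = y - alpha*grad = 0.7683
  prox(v) = soft_thresh(0.7683, 0.0494) = 0.7189
Iteration 4: beta = 0.6, y = 0.7189 + 0.6*(0.7189 - 1.5623) = 0.2129
  grad(y) = -1.0194, v = y - alpha*grad = 0.2369
  prox(v) = soft_thresh(0.2369, 0.0494) = 0.1875
f(x_4) = 7*0.1875^2 - 4*0.1875 + 2.1*|0.1875| = -0.1102


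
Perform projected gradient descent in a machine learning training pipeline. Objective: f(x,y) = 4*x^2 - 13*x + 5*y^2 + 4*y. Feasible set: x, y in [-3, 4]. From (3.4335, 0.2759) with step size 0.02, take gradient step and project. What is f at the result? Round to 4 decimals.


Step 1: Compute gradient at (3.4335, 0.2759).
grad_x = 2*4*3.4335 - 13 = 14.468
grad_y = 2*5*0.2759 + 4 = 6.759
Step 2: Gradient step.
x_raw = 3.4335 - 0.02*14.468 = 3.1441
y_raw = 0.2759 - 0.02*6.759 = 0.1407
Step 3: Project onto [-3, 4].
x_proj = clip(3.1441) = 3.1441
y_proj = clip(0.1407) = 0.1407
Step 4: Evaluate f.
f(3.1441, 0.1407) = -0.6695


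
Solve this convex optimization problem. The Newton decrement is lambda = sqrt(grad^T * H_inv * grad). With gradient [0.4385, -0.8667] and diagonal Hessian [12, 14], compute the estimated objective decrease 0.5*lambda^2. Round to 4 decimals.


Step 1: H is diagonal, so H^(-1) * g = [0.0365, -0.0619].
Step 2: g^T H^(-1) g = sum_i g_i^2 / H_ii
  = (0.4385)^2/12 + (-0.8667)^2/14
  = 0.016 + 0.0537 = 0.0697
Step 3: Objective decrease = 0.5 * g^T H^(-1) g = 0.0348


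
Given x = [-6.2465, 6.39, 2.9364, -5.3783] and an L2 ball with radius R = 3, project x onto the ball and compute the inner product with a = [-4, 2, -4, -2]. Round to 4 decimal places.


Step 1: Compute ||x|| (intermediates to 6 decimals).
||x|| = sqrt((-6.2465)^2 + 6.39^2 + 2.9364^2 + (-5.3783)^2) = 10.835101
Step 2: Project.
Since ||x|| > R, scale = R/||x|| = 3/10.835101 = 0.276878, proj(x) = scale * x
proj(x) = [-1.729518, 1.76925, 0.813025, -1.489133]
Step 3: Dot product.
a^T * proj(x) = -4*(-1.729518) + 2*1.76925 - 4*0.813025 - 2*(-1.489133) = 10.1827


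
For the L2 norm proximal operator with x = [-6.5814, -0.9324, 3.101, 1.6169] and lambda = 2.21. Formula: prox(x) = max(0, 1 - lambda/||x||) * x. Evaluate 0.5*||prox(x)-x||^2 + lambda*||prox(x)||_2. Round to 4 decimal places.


Step 1: Compute ||x||.
||x|| = 7.511
Step 2: Compute scaling factor.
scale = max(0, 1 - 2.21/7.511) = 0.7058
Step 3: prox(x) = [-4.6449, -0.6581, 2.1886, 1.1411]
||prox(x)|| = 5.301
Step 4: Proximal objective.
0.5*||prox-x||^2 = 2.4421
lambda*||prox|| = 11.7152
Total = 14.1572


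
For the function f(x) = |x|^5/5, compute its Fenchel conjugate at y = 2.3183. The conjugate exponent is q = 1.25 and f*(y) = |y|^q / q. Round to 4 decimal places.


The conjugate exponent q satisfies 1/p + 1/q = 1.
p = 5, so q = 5/(5 - 1) = 1.25
|y|^q = 2.3183^1.25 = 2.8606
f*(2.3183) = 2.8606 / 1.25 = 2.2885


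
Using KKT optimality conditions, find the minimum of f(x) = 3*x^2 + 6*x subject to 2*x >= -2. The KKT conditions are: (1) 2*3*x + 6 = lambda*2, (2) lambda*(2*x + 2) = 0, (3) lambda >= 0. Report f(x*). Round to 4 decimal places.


Step 1: Try lambda = 0 (constraint inactive).
Stationarity: 2*3*x + 6 = 0
x* = -6/(2*3) = -1.0
Check constraint: 2*-1.0 = -2.0 >= -2 -- satisfied.
Step 2: Compute optimal value.
f(x*) = 3*(-1.0)^2 + 6*(-1.0) = -3.0


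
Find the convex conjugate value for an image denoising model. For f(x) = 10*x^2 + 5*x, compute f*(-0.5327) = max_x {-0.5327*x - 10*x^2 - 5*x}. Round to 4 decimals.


f*(y) = sup_x {y*x - a*x^2 - b*x} = sup_x {(y-b)*x - a*x^2}
FOC: (y - b) - 2a*x = 0 => x* = (y - b)/(2a)
x* = (-0.5327 - 5)/(2*10) = -0.2766
f*(-0.5327) = (y-b)^2/(4a) = (-0.5327 - 5)^2/(4*10)
= 30.6108/40 = 0.7653


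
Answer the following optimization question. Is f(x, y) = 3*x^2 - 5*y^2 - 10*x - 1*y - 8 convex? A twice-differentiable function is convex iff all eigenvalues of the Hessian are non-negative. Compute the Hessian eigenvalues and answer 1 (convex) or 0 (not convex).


The Hessian of f(x,y) = 3*x^2 - 5*y^2 - 10*x - 1*y - 8 is:
H = [[6, 0], [0, -10]]
Trace = 6 - 10 = -4
Determinant = 6*-10 - (0)^2 = -60
Discriminant = (-4)^2 - 4*-60 = 256.0
Eigenvalues: lambda_1 = -10.0, lambda_2 = 6.0
The function is not convex.

0


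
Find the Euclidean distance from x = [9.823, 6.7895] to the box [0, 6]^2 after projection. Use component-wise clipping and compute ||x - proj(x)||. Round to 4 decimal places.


Project each component onto [0, 6].
clip(9.823) = 6.0, clip(6.7895) = 6.0
Projection = [6.0, 6.0]
Squared diffs: [14.6153, 0.6233]
Distance = sqrt(15.2386) = 3.9037


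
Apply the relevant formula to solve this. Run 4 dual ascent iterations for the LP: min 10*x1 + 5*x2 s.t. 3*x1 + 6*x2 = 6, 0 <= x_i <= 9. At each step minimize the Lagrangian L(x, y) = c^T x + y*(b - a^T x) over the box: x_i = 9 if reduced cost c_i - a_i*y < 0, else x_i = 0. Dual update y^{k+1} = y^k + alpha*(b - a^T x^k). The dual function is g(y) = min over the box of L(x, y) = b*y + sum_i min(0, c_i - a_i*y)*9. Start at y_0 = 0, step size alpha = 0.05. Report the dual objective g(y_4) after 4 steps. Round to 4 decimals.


Dual ascent for LP: min 10*x1 + 5*x2, 3*x1 + 6*x2 = 6, 0 <= x_i <= 9
Step 1: y^k = 0.0, reduced costs: (10.0, 5.0)
  x^k = (0.0, 0.0), subgradient = b - a^T x = 6.0
  y^{k+1} = 0.0 + 0.05*6.0 = 0.3
Step 2: y^k = 0.3, reduced costs: (9.1, 3.2)
  x^k = (0.0, 0.0), subgradient = b - a^T x = 6.0
  y^{k+1} = 0.3 + 0.05*6.0 = 0.6
Step 3: y^k = 0.6, reduced costs: (8.2, 1.4)
  x^k = (0.0, 0.0), subgradient = b - a^T x = 6.0
  y^{k+1} = 0.6 + 0.05*6.0 = 0.9
Step 4: y^k = 0.9, reduced costs: (7.3, -0.4)
  x^k = (0.0, 9.0), subgradient = b - a^T x = -48.0
  y^{k+1} = 0.9 + 0.05*-48.0 = -1.5
Dual objective at y_4 = -1.5: reduced costs (14.5, 14.0), box minimizer x = (0.0, 0.0)
g(y_4) = b*y + (c1 - a1*y)*x1 + (c2 - a2*y)*x2 = 6*(-1.5) + 14.5*0.0 + 14.0*0.0 = -9.0 + 0.0 + 0.0 = -9.0


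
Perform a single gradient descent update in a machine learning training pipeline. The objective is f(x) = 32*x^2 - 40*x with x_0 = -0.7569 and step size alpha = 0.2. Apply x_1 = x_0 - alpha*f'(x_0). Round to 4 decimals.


We compute the gradient at x_0 and apply the update.
f'(x) = 64*x - 40
f'(-0.7569) = 64*-0.7569 - 40 = -88.4416
x_1 = -0.7569 - 0.2*-88.4416 = 16.9314


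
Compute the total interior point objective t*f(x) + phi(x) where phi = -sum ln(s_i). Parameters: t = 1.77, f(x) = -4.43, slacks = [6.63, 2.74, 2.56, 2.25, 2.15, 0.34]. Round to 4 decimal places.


Step 1: Compute log-barrier.
ln values: [1.8916, 1.008, 0.94, 0.8109, 0.7655, -1.0788]
phi = -(1.8916 + 1.008 + 0.94 + 0.8109 + 0.7655 - 1.0788) = -4.3372
Step 2: Compute augmented objective.
t*f(x) = 1.77*-4.43 = -7.8411
Total = -7.8411 - 4.3372 = -12.1783


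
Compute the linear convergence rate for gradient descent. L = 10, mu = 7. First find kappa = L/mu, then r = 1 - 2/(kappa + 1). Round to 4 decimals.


Step 1: Compute the condition number.
kappa = L/mu = 10/7 = 1.4286
Step 2: Compute the convergence rate.
r = 1 - 2/(kappa + 1) = 1 - 2*mu/(L + mu) = (L - mu)/(L + mu) = 3/17 = 0.1765


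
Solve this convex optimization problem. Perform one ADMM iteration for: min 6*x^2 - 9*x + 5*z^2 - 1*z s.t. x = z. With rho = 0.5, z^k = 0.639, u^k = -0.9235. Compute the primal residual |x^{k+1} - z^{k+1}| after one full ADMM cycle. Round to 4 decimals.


ADMM iteration with rho = 0.5, z^k = 0.639, u^k = -0.9235
Step 1: x-update.
Minimize 6*x^2 - 9*x + (0.5/2)*(x - 0.639 - 0.9235)^2
FOC: (2*6 + 0.5)*x = 9 + 0.5*(0.639 + 0.9235)
x^{k+1} = 0.7825
Step 2: z-update.
Minimize 5*z^2 - 1*z + (0.5/2)*(0.7825 - z - 0.9235)^2
FOC: (2*5 + 0.5)*z = 1 + 0.5*(0.7825 - 0.9235)
z^{k+1} = 0.0885
Step 3: u-update.
u^{k+1} = -0.9235 + 0.7825 - 0.0885 = -0.2295
Step 4: Primal residual = |0.7825 - 0.0885| = 0.694


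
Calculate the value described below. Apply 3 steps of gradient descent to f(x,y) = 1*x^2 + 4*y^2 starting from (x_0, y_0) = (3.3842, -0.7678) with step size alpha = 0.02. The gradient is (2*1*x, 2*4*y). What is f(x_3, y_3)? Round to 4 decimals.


Gradient descent on f(x,y) = 1*x^2 + 4*y^2.
Starting point: (3.3842, -0.7678), alpha = 0.02
Step 1: grad_x = 2*1*3.3842 = 6.7684, grad_y = 2*4*-0.7678 = -6.1424
  x_1 = 3.3842 - 0.02*6.7684 = 3.2488
  y_1 = -0.7678 - 0.02*-6.1424 = -0.645
Step 2: grad_x = 2*1*3.2488 = 6.4977, grad_y = 2*4*-0.645 = -5.1596
  x_2 = 3.2488 - 0.02*6.4977 = 3.1189
  y_2 = -0.645 - 0.02*-5.1596 = -0.5418
Step 3: grad_x = 2*1*3.1189 = 6.2378, grad_y = 2*4*-0.5418 = -4.3341
  x_3 = 3.1189 - 0.02*6.2378 = 2.9941
  y_3 = -0.5418 - 0.02*-4.3341 = -0.4551
f(2.9941, -0.4551) = 1*2.9941^2 + 4*(-0.4551)^2 = 9.7932


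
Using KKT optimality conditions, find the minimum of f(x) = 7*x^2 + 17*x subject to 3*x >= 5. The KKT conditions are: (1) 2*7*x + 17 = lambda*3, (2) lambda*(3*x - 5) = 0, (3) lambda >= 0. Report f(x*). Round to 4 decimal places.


Step 1: Try lambda = 0 (constraint inactive).
x_unc = -17/(2*7) = -1.2143
Check: 3*-1.2143 = -3.6429 < 5 -- violated!
Step 2: Constraint must be active: 3*x = 5
x* = 5/3 = 1.6667 (rounded; the exact value 5/3 is used below)
lambda = (2*7*(5/3) + 17)/3 = 13.4444
Step 3: Compute optimal value.
f(x*) = 7*(5/3)^2 + 17*(5/3) = 47.7778


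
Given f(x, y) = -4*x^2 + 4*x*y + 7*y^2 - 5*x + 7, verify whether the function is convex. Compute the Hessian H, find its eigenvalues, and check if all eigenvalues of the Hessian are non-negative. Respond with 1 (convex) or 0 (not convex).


The Hessian of f(x,y) = -4*x^2 + 4*x*y + 7*y^2 - 5*x + 7 is:
H = [[-8, 4], [4, 14]]
Trace = -8 + 14 = 6
Determinant = -8*14 - (4)^2 = -128
Discriminant = (6)^2 - 4*-128 = 548.0
Eigenvalues: lambda_1 = -8.7047, lambda_2 = 14.7047
The function is not convex.

0


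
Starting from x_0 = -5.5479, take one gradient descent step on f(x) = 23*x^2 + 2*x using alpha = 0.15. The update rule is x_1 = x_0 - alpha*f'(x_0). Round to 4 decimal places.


We compute the gradient at x_0 and apply the update.
f'(x) = 46*x + 2
f'(-5.5479) = 46*-5.5479 + 2 = -253.2034
x_1 = -5.5479 - 0.15*-253.2034 = 32.4326


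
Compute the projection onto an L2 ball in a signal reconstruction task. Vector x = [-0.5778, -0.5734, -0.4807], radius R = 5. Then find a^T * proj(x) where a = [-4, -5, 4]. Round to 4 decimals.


Step 1: Compute ||x|| (intermediates to 6 decimals).
||x|| = sqrt((-0.5778)^2 + (-0.5734)^2 + (-0.4807)^2) = 0.945364
Step 2: Project.
Since ||x|| <= R, proj = x (no scaling needed).
proj(x) = [-0.5778, -0.5734, -0.4807]
Step 3: Dot product.
a^T * proj(x) = -4*(-0.5778) - 5*(-0.5734) + 4*(-0.4807) = 3.2554


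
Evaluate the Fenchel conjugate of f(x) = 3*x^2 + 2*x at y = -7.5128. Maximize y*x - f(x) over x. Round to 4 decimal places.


f*(y) = sup_x {y*x - a*x^2 - b*x} = sup_x {(y-b)*x - a*x^2}
FOC: (y - b) - 2a*x = 0 => x* = (y - b)/(2a)
x* = (-7.5128 - 2)/(2*3) = -1.5855
f*(-7.5128) = (y-b)^2/(4a) = (-7.5128 - 2)^2/(4*3)
= 90.4934/12 = 7.5411


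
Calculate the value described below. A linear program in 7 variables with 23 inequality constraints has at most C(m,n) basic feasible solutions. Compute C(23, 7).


Each vertex corresponds to some choice of n active constraints out of m, so the number of vertices is at most C(m, n) = m! / (n!(m-n)!).
m = 23, n = 7
Numerator: 23 * 22 * 21 * 20 * 19 * 18 * 17
Denominator: 7! = 5040
C(23, 7) = 245157


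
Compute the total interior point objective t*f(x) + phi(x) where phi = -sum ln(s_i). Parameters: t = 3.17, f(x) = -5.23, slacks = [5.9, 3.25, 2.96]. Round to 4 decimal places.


Step 1: Compute log-barrier.
ln values: [1.775, 1.1787, 1.0852]
phi = -(1.775 + 1.1787 + 1.0852) = -4.0388
Step 2: Compute augmented objective.
t*f(x) = 3.17*-5.23 = -16.5791
Total = -16.5791 - 4.0388 = -20.6179


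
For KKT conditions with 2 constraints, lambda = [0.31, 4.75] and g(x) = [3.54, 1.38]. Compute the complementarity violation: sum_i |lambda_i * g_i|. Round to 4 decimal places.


KKT complementary slackness check:
lambda_1 * g_1 = 0.31 * 3.54 = 1.0974
lambda_2 * g_2 = 4.75 * 1.38 = 6.555
Total violation = 1.0974 + 6.555 = 7.6524


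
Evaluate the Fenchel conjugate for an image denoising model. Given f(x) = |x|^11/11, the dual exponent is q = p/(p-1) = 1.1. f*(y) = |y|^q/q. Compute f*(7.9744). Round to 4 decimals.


The conjugate exponent q satisfies 1/p + 1/q = 1.
p = 11, so q = 11/(11 - 1) = 1.1
|y|^q = 7.9744^1.1 = 9.8145
f*(7.9744) = 9.8145 / 1.1 = 8.9223


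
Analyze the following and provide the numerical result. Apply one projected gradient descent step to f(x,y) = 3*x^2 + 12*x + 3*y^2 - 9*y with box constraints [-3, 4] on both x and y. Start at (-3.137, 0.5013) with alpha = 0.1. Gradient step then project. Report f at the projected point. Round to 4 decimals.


Step 1: Compute gradient at (-3.137, 0.5013).
grad_x = 2*3*-3.137 + 12 = -6.822
grad_y = 2*3*0.5013 - 9 = -5.9922
Step 2: Gradient step.
x_raw = -3.137 - 0.1*-6.822 = -2.4548
y_raw = 0.5013 - 0.1*-5.9922 = 1.1005
Step 3: Project onto [-3, 4].
x_proj = clip(-2.4548) = -2.4548
y_proj = clip(1.1005) = 1.1005
Step 4: Evaluate f.
f(-2.4548, 1.1005) = -17.6507


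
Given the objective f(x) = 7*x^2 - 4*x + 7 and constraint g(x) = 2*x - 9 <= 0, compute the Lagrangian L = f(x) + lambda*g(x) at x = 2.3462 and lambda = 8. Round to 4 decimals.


Step 1: Evaluate f(x).
f(2.3462) = 7*2.3462^2 - 4*2.3462 + 7 = 36.1478
Step 2: Evaluate g(x).
g(2.3462) = 2*2.3462 - 9 = -4.3076
Step 3: Compute Lagrangian.
L = 36.1478 + 8*-4.3076 = 1.687


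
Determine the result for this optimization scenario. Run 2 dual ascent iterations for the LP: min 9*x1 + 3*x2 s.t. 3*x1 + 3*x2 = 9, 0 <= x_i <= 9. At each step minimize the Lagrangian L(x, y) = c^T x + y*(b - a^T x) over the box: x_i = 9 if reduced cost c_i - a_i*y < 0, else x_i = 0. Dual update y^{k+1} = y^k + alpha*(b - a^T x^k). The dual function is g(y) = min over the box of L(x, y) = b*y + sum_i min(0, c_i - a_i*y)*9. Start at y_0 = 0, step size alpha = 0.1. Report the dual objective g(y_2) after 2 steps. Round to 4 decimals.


Dual ascent for LP: min 9*x1 + 3*x2, 3*x1 + 3*x2 = 9, 0 <= x_i <= 9
Step 1: y^k = 0.0, reduced costs: (9.0, 3.0)
  x^k = (0.0, 0.0), subgradient = b - a^T x = 9.0
  y^{k+1} = 0.0 + 0.1*9.0 = 0.9
Step 2: y^k = 0.9, reduced costs: (6.3, 0.3)
  x^k = (0.0, 0.0), subgradient = b - a^T x = 9.0
  y^{k+1} = 0.9 + 0.1*9.0 = 1.8
Dual objective at y_2 = 1.8: reduced costs (3.6, -2.4), box minimizer x = (0.0, 9.0)
g(y_2) = b*y + (c1 - a1*y)*x1 + (c2 - a2*y)*x2 = 9*1.8 + 3.6*0.0 + (-2.4)*9.0 = 16.2 + 0.0 - 21.6 = -5.4


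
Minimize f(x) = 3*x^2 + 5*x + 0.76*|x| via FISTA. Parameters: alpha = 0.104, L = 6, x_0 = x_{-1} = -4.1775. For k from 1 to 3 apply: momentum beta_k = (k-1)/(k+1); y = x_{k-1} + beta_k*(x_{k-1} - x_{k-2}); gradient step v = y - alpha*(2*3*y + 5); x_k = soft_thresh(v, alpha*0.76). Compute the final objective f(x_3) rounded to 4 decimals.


FISTA on f(x) = 3*x^2 + 5*x + 0.76*|x|
L = 6, alpha = 0.104
Iteration 1: beta = 0.0, y = -4.1775 + 0.0*(-4.1775 + 4.1775) = -4.1775
  grad(y) = -20.065, v = y - alpha*grad = -2.0907
  prox(v) = soft_thresh(-2.0907, 0.079) = -2.0117
Iteration 2: beta = 0.3333, y = -2.0117 + 0.3333*(-2.0117 + 4.1775) = -1.2898
  grad(y) = -2.7386, v = y - alpha*grad = -1.005
  prox(v) = soft_thresh(-1.005, 0.079) = -0.9259
Iteration 3: beta = 0.5, y = -0.9259 + 0.5*(-0.9259 + 2.0117) = -0.383
  grad(y) = 2.7019, v = y - alpha*grad = -0.664
  prox(v) = soft_thresh(-0.664, 0.079) = -0.585
f(x_3) = 3*(-0.585)^2 + 5*(-0.585) + 0.76*|-0.585| = -1.4537


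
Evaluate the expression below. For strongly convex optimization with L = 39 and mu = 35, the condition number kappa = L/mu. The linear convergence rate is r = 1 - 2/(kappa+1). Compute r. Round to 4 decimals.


Step 1: Compute the condition number.
kappa = L/mu = 39/35 = 1.1143
Step 2: Compute the convergence rate.
r = 1 - 2/(kappa + 1) = 1 - 2*mu/(L + mu) = (L - mu)/(L + mu) = 4/74 = 0.0541


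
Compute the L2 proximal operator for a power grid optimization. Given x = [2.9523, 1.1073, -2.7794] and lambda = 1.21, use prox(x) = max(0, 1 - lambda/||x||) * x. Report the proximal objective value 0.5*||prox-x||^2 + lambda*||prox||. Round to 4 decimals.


Step 1: Compute ||x||.
||x|| = 4.2032
Step 2: Compute scaling factor.
scale = max(0, 1 - 1.21/4.2032) = 0.7121
Step 3: prox(x) = [2.1024, 0.7885, -1.9793]
||prox(x)|| = 2.9932
Step 4: Proximal objective.
0.5*||prox-x||^2 = 0.7321
lambda*||prox|| = 3.6218
Total = 4.3539


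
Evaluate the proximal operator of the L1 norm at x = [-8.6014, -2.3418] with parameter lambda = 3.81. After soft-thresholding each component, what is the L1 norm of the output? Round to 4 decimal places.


Soft-thresholding with lambda = 3.81:
prox(-8.6014) = sign(-8.6014)*max(|-8.6014| - 3.81, 0) = -4.7914
prox(-2.3418) = sign(-2.3418)*max(|-2.3418| - 3.81, 0) = 0.0
prox(x) = [-4.7914, 0.0]
||prox(x)||_1 = 4.7914 + 0.0 = 4.7914


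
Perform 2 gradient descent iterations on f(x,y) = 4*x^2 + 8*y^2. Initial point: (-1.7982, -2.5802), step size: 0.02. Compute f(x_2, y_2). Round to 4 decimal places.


Gradient descent on f(x,y) = 4*x^2 + 8*y^2.
Starting point: (-1.7982, -2.5802), alpha = 0.02
Step 1: grad_x = 2*4*-1.7982 = -14.3856, grad_y = 2*8*-2.5802 = -41.2832
  x_1 = -1.7982 - 0.02*-14.3856 = -1.5105
  y_1 = -2.5802 - 0.02*-41.2832 = -1.7545
Step 2: grad_x = 2*4*-1.5105 = -12.0839, grad_y = 2*8*-1.7545 = -28.0726
  x_2 = -1.5105 - 0.02*-12.0839 = -1.2688
  y_2 = -1.7545 - 0.02*-28.0726 = -1.1931
f(-1.2688, -1.1931) = 4*(-1.2688)^2 + 8*(-1.1931)^2 = 17.8271


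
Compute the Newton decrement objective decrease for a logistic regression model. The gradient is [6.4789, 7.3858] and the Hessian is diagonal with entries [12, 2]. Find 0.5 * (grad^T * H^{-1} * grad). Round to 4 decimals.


Step 1: H is diagonal, so H^(-1) * g = [0.5399, 3.6929].
Step 2: g^T H^(-1) g = sum_i g_i^2 / H_ii
  = (6.4789)^2/12 + (7.3858)^2/2
  = 3.498 + 27.275 = 30.773
Step 3: Objective decrease = 0.5 * g^T H^(-1) g = 15.3865


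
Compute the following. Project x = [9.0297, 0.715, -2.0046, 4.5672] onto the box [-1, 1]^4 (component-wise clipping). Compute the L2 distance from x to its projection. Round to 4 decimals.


Project each component onto [-1, 1].
clip(9.0297) = 1.0, clip(0.715) = 0.715, clip(-2.0046) = -1.0, clip(4.5672) = 1.0
Projection = [1.0, 0.715, -1.0, 1.0]
Squared diffs: [64.4761, 0.0, 1.0092, 12.7249]
Distance = sqrt(78.2102) = 8.8437


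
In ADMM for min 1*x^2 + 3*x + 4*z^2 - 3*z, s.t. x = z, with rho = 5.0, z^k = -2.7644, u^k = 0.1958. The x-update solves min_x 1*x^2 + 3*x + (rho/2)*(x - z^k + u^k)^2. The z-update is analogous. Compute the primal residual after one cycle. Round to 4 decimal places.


ADMM iteration with rho = 5.0, z^k = -2.7644, u^k = 0.1958
Step 1: x-update.
Minimize 1*x^2 + 3*x + (5.0/2)*(x + 2.7644 + 0.1958)^2
FOC: (2*1 + 5.0)*x = -3 + 5.0*(-2.7644 - 0.1958)
x^{k+1} = -2.543
Step 2: z-update.
Minimize 4*z^2 - 3*z + (5.0/2)*(-2.543 - z + 0.1958)^2
FOC: (2*4 + 5.0)*z = 3 + 5.0*(-2.543 + 0.1958)
z^{k+1} = -0.672
Step 3: u-update.
u^{k+1} = 0.1958 - 2.543 + 0.672 = -1.6752
Step 4: Primal residual = |-2.543 + 0.672| = 1.871


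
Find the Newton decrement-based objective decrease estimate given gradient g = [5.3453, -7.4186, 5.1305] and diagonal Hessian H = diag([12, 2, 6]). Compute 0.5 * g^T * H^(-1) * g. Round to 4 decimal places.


Step 1: H is diagonal, so H^(-1) * g = [0.4454, -3.7093, 0.8551].
Step 2: g^T H^(-1) g = sum_i g_i^2 / H_ii
  = (5.3453)^2/12 + (-7.4186)^2/2 + (5.1305)^2/6
  = 2.381 + 27.5178 + 4.387 = 34.2858
Step 3: Objective decrease = 0.5 * g^T H^(-1) g = 17.1429


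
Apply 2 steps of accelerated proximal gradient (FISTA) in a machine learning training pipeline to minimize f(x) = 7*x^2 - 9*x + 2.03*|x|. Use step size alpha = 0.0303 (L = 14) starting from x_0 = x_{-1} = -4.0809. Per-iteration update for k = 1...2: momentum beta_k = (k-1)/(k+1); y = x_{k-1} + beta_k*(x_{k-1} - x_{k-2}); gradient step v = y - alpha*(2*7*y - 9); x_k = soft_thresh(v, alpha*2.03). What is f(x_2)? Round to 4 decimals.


FISTA on f(x) = 7*x^2 - 9*x + 2.03*|x|
L = 14, alpha = 0.0303
Iteration 1: beta = 0.0, y = -4.0809 + 0.0*(-4.0809 + 4.0809) = -4.0809
  grad(y) = -66.1326, v = y - alpha*grad = -2.0771
  prox(v) = soft_thresh(-2.0771, 0.0615) = -2.0156
Iteration 2: beta = 0.3333, y = -2.0156 + 0.3333*(-2.0156 + 4.0809) = -1.3271
  grad(y) = -27.5798, v = y - alpha*grad = -0.4915
  prox(v) = soft_thresh(-0.4915, 0.0615) = -0.43
f(x_2) = 7*(-0.43)^2 - 9*(-0.43) + 2.03*|-0.43| = 6.0364


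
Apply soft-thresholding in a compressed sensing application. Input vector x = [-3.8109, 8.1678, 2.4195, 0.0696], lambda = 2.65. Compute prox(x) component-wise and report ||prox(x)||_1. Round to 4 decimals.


Soft-thresholding with lambda = 2.65:
prox(-3.8109) = sign(-3.8109)*max(|-3.8109| - 2.65, 0) = -1.1609
prox(8.1678) = sign(8.1678)*max(|8.1678| - 2.65, 0) = 5.5178
prox(2.4195) = sign(2.4195)*max(|2.4195| - 2.65, 0) = 0.0
prox(0.0696) = sign(0.0696)*max(|0.0696| - 2.65, 0) = 0.0
prox(x) = [-1.1609, 5.5178, 0.0, 0.0]
||prox(x)||_1 = 1.1609 + 5.5178 + 0.0 + 0.0 = 6.6787


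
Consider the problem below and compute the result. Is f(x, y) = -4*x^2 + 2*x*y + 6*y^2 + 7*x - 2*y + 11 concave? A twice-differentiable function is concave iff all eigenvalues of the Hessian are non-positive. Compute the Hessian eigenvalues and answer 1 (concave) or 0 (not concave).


The Hessian of f(x,y) = -4*x^2 + 2*x*y + 6*y^2 + 7*x - 2*y + 11 is:
H = [[-8, 2], [2, 12]]
Trace = -8 + 12 = 4
Determinant = -8*12 - (2)^2 = -100
Discriminant = (4)^2 - 4*-100 = 416.0
Eigenvalues: lambda_1 = -8.198, lambda_2 = 12.198
The function is not concave.

0


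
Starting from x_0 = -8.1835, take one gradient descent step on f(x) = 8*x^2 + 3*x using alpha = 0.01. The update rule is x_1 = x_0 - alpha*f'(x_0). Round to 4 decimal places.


We compute the gradient at x_0 and apply the update.
f'(x) = 16*x + 3
f'(-8.1835) = 16*-8.1835 + 3 = -127.936
x_1 = -8.1835 - 0.01*-127.936 = -6.9041


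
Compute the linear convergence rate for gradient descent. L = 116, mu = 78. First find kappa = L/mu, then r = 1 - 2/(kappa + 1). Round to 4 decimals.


Step 1: Compute the condition number.
kappa = L/mu = 116/78 = 1.4872
Step 2: Compute the convergence rate.
r = 1 - 2/(kappa + 1) = 1 - 2*mu/(L + mu) = (L - mu)/(L + mu) = 38/194 = 0.1959


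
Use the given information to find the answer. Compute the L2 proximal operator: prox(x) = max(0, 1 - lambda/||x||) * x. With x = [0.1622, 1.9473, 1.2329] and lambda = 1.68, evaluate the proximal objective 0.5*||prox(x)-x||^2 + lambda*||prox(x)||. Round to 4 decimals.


Step 1: Compute ||x||.
||x|| = 2.3105
Step 2: Compute scaling factor.
scale = max(0, 1 - 1.68/2.3105) = 0.2729
Step 3: prox(x) = [0.0443, 0.5314, 0.3364]
||prox(x)|| = 0.6305
Step 4: Proximal objective.
0.5*||prox-x||^2 = 1.4112
lambda*||prox|| = 1.0592
Total = 2.4704


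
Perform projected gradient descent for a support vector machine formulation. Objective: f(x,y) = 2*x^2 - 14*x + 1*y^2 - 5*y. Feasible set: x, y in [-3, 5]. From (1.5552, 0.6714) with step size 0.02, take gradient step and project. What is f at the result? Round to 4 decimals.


Step 1: Compute gradient at (1.5552, 0.6714).
grad_x = 2*2*1.5552 - 14 = -7.7792
grad_y = 2*1*0.6714 - 5 = -3.6572
Step 2: Gradient step.
x_raw = 1.5552 - 0.02*-7.7792 = 1.7108
y_raw = 0.6714 - 0.02*-3.6572 = 0.7445
Step 3: Project onto [-3, 5].
x_proj = clip(1.7108) = 1.7108
y_proj = clip(0.7445) = 0.7445
Step 4: Evaluate f.
f(1.7108, 0.7445) = -21.2658
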